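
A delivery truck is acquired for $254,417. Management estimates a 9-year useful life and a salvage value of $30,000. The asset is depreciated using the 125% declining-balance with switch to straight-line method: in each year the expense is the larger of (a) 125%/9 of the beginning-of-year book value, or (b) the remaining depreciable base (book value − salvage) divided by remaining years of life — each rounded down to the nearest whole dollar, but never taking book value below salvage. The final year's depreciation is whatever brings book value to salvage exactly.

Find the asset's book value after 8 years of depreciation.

$51,979

Depreciable base = $254,417 − $30,000 = $224,417.
Year 1: DB = ⌊$254,417 × 125%/9⌋ = $35,335; SL = ⌊$224,417/9⌋ = $24,935 → take DB $35,335. Book value $219,082.
Year 2: DB = ⌊$219,082 × 125%/9⌋ = $30,428; SL = ⌊$189,082/8⌋ = $23,635 → take DB $30,428. Book value $188,654.
Year 3: DB = ⌊$188,654 × 125%/9⌋ = $26,201; SL = ⌊$158,654/7⌋ = $22,664 → take DB $26,201. Book value $162,453.
Year 4: DB = ⌊$162,453 × 125%/9⌋ = $22,562; SL = ⌊$132,453/6⌋ = $22,075 → take DB $22,562. Book value $139,891.
Year 5: DB = ⌊$139,891 × 125%/9⌋ = $19,429; SL = ⌊$109,891/5⌋ = $21,978 → take SL $21,978. Book value $117,913.
Year 6: DB = ⌊$117,913 × 125%/9⌋ = $16,376; SL = ⌊$87,913/4⌋ = $21,978 → take SL $21,978. Book value $95,935.
Year 7: DB = ⌊$95,935 × 125%/9⌋ = $13,324; SL = ⌊$65,935/3⌋ = $21,978 → take SL $21,978. Book value $73,957.
Year 8: DB = ⌊$73,957 × 125%/9⌋ = $10,271; SL = ⌊$43,957/2⌋ = $21,978 → take SL $21,978. Book value $51,979.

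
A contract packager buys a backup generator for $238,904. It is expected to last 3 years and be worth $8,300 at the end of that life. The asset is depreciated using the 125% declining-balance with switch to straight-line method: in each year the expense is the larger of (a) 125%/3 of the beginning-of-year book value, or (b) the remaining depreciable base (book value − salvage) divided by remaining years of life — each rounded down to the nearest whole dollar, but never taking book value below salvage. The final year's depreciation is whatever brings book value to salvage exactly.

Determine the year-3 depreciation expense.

Depreciable base = $238,904 − $8,300 = $230,604.
Year 1: DB = ⌊$238,904 × 125%/3⌋ = $99,543; SL = ⌊$230,604/3⌋ = $76,868 → take DB $99,543. Book value $139,361.
Year 2: DB = ⌊$139,361 × 125%/3⌋ = $58,067; SL = ⌊$131,061/2⌋ = $65,530 → take SL $65,530. Book value $73,831.
Year 3 (final): $73,831 − $8,300 = $65,531. Book value $8,300.

$65,531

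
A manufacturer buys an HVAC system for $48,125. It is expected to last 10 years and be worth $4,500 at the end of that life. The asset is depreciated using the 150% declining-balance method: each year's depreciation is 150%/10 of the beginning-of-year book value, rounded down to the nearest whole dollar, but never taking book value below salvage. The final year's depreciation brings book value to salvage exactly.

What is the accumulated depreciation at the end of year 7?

$32,695

Depreciable base = $48,125 − $4,500 = $43,625.
Year 1: ⌊$48,125 × 150%/10⌋ = $7,218. Book value $40,907.
Year 2: ⌊$40,907 × 150%/10⌋ = $6,136. Book value $34,771.
Year 3: ⌊$34,771 × 150%/10⌋ = $5,215. Book value $29,556.
Year 4: ⌊$29,556 × 150%/10⌋ = $4,433. Book value $25,123.
Year 5: ⌊$25,123 × 150%/10⌋ = $3,768. Book value $21,355.
Year 6: ⌊$21,355 × 150%/10⌋ = $3,203. Book value $18,152.
Year 7: ⌊$18,152 × 150%/10⌋ = $2,722. Book value $15,430.
Accumulated through year 7 = $48,125 − $15,430 = $32,695.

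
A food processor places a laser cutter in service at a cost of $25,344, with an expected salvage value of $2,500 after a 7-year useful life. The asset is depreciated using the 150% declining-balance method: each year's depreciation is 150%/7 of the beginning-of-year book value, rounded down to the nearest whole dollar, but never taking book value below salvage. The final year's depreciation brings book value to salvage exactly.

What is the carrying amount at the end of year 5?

$7,591

Depreciable base = $25,344 − $2,500 = $22,844.
Year 1: ⌊$25,344 × 150%/7⌋ = $5,430. Book value $19,914.
Year 2: ⌊$19,914 × 150%/7⌋ = $4,267. Book value $15,647.
Year 3: ⌊$15,647 × 150%/7⌋ = $3,352. Book value $12,295.
Year 4: ⌊$12,295 × 150%/7⌋ = $2,634. Book value $9,661.
Year 5: ⌊$9,661 × 150%/7⌋ = $2,070. Book value $7,591.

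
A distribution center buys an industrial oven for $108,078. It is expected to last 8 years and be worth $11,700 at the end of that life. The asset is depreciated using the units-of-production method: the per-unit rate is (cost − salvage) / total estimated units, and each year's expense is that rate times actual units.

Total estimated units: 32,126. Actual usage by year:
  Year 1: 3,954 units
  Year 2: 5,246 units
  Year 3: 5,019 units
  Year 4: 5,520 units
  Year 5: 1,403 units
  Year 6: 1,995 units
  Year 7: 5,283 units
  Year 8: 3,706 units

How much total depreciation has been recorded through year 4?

Depreciable base = $108,078 − $11,700 = $96,378.
Rate = $96,378 / 32,126 units = $3 per unit.
Year 1: 3,954 × $3 = $11,862. Book value $96,216.
Year 2: 5,246 × $3 = $15,738. Book value $80,478.
Year 3: 5,019 × $3 = $15,057. Book value $65,421.
Year 4: 5,520 × $3 = $16,560. Book value $48,861.
Accumulated through year 4 = $108,078 − $48,861 = $59,217.

$59,217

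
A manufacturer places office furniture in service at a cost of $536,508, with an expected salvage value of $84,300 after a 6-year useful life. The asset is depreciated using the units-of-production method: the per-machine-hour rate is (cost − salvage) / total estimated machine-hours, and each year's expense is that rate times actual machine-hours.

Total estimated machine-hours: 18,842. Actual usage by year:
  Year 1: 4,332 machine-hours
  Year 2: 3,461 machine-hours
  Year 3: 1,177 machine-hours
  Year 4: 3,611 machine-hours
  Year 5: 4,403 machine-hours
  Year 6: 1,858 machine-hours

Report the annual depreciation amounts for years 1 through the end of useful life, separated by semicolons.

Depreciable base = $536,508 − $84,300 = $452,208.
Rate = $452,208 / 18,842 machine-hours = $24 per machine-hour.
Year 1: 4,332 × $24 = $103,968. Book value $432,540.
Year 2: 3,461 × $24 = $83,064. Book value $349,476.
Year 3: 1,177 × $24 = $28,248. Book value $321,228.
Year 4: 3,611 × $24 = $86,664. Book value $234,564.
Year 5: 4,403 × $24 = $105,672. Book value $128,892.
Year 6: 1,858 × $24 = $44,592. Book value $84,300.

$103,968; $83,064; $28,248; $86,664; $105,672; $44,592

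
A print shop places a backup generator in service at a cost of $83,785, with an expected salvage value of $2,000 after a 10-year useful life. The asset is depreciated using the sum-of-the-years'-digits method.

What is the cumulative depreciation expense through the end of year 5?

$59,480

Depreciable base = $83,785 − $2,000 = $81,785.
Sum of the years' digits = 10+9+8+7+6+5+4+3+2+1 = 55.
Year 1: $81,785 × 10/55 = $14,870. Book value $68,915.
Year 2: $81,785 × 9/55 = $13,383. Book value $55,532.
Year 3: $81,785 × 8/55 = $11,896. Book value $43,636.
Year 4: $81,785 × 7/55 = $10,409. Book value $33,227.
Year 5: $81,785 × 6/55 = $8,922. Book value $24,305.
Accumulated through year 5 = $83,785 − $24,305 = $59,480.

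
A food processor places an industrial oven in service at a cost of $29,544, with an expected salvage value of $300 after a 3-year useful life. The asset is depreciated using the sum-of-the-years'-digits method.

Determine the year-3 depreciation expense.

Depreciable base = $29,544 − $300 = $29,244.
Sum of the years' digits = 3+2+1 = 6.
Year 1: $29,244 × 3/6 = $14,622. Book value $14,922.
Year 2: $29,244 × 2/6 = $9,748. Book value $5,174.
Year 3: $29,244 × 1/6 = $4,874. Book value $300.

$4,874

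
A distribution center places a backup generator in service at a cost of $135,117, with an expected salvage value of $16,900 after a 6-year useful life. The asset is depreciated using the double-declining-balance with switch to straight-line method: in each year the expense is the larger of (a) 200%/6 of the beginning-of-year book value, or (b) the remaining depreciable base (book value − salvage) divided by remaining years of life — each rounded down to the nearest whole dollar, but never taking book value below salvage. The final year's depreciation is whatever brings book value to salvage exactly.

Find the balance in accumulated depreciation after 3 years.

$95,082

Depreciable base = $135,117 − $16,900 = $118,217.
Year 1: DB = ⌊$135,117 × 200%/6⌋ = $45,039; SL = ⌊$118,217/6⌋ = $19,702 → take DB $45,039. Book value $90,078.
Year 2: DB = ⌊$90,078 × 200%/6⌋ = $30,026; SL = ⌊$73,178/5⌋ = $14,635 → take DB $30,026. Book value $60,052.
Year 3: DB = ⌊$60,052 × 200%/6⌋ = $20,017; SL = ⌊$43,152/4⌋ = $10,788 → take DB $20,017. Book value $40,035.
Accumulated through year 3 = $135,117 − $40,035 = $95,082.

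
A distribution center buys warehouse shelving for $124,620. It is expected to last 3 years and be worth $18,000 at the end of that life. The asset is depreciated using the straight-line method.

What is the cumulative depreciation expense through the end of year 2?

Depreciable base = $124,620 − $18,000 = $106,620.
Annual expense = $106,620 / 3 = $35,540.
End of year 1: book value $89,080.
End of year 2: book value $53,540.
Accumulated through year 2 = $124,620 − $53,540 = $71,080.

$71,080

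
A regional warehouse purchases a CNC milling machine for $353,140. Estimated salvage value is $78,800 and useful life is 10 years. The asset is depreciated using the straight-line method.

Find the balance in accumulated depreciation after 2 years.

Depreciable base = $353,140 − $78,800 = $274,340.
Annual expense = $274,340 / 10 = $27,434.
End of year 1: book value $325,706.
End of year 2: book value $298,272.
Accumulated through year 2 = $353,140 − $298,272 = $54,868.

$54,868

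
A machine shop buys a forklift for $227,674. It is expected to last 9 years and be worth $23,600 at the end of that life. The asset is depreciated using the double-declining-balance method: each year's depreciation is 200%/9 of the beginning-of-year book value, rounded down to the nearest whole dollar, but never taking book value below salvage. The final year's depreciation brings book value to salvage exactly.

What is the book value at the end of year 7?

Depreciable base = $227,674 − $23,600 = $204,074.
Year 1: ⌊$227,674 × 200%/9⌋ = $50,594. Book value $177,080.
Year 2: ⌊$177,080 × 200%/9⌋ = $39,351. Book value $137,729.
Year 3: ⌊$137,729 × 200%/9⌋ = $30,606. Book value $107,123.
Year 4: ⌊$107,123 × 200%/9⌋ = $23,805. Book value $83,318.
Year 5: ⌊$83,318 × 200%/9⌋ = $18,515. Book value $64,803.
Year 6: ⌊$64,803 × 200%/9⌋ = $14,400. Book value $50,403.
Year 7: ⌊$50,403 × 200%/9⌋ = $11,200. Book value $39,203.

$39,203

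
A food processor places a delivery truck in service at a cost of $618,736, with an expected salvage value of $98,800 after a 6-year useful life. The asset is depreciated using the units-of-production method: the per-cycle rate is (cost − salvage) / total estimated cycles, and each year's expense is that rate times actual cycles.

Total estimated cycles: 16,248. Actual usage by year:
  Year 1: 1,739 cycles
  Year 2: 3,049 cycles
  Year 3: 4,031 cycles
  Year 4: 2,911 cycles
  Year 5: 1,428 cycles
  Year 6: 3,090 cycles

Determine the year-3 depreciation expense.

Depreciable base = $618,736 − $98,800 = $519,936.
Rate = $519,936 / 16,248 cycles = $32 per cycle.
Year 1: 1,739 × $32 = $55,648. Book value $563,088.
Year 2: 3,049 × $32 = $97,568. Book value $465,520.
Year 3: 4,031 × $32 = $128,992. Book value $336,528.

$128,992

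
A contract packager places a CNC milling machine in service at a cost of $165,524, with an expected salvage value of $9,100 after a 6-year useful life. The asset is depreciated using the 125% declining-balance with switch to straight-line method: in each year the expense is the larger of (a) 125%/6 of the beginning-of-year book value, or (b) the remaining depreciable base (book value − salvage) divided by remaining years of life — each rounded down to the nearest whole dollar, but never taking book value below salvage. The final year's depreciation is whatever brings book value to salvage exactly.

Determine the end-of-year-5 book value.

Depreciable base = $165,524 − $9,100 = $156,424.
Year 1: DB = ⌊$165,524 × 125%/6⌋ = $34,484; SL = ⌊$156,424/6⌋ = $26,070 → take DB $34,484. Book value $131,040.
Year 2: DB = ⌊$131,040 × 125%/6⌋ = $27,300; SL = ⌊$121,940/5⌋ = $24,388 → take DB $27,300. Book value $103,740.
Year 3: DB = ⌊$103,740 × 125%/6⌋ = $21,612; SL = ⌊$94,640/4⌋ = $23,660 → take SL $23,660. Book value $80,080.
Year 4: DB = ⌊$80,080 × 125%/6⌋ = $16,683; SL = ⌊$70,980/3⌋ = $23,660 → take SL $23,660. Book value $56,420.
Year 5: DB = ⌊$56,420 × 125%/6⌋ = $11,754; SL = ⌊$47,320/2⌋ = $23,660 → take SL $23,660. Book value $32,760.

$32,760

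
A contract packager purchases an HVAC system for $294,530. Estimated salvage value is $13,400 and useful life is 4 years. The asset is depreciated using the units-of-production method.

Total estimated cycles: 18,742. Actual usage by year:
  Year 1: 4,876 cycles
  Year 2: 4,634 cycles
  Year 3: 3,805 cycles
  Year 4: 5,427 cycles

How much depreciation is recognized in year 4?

$81,405

Depreciable base = $294,530 − $13,400 = $281,130.
Rate = $281,130 / 18,742 cycles = $15 per cycle.
Year 1: 4,876 × $15 = $73,140. Book value $221,390.
Year 2: 4,634 × $15 = $69,510. Book value $151,880.
Year 3: 3,805 × $15 = $57,075. Book value $94,805.
Year 4: 5,427 × $15 = $81,405. Book value $13,400.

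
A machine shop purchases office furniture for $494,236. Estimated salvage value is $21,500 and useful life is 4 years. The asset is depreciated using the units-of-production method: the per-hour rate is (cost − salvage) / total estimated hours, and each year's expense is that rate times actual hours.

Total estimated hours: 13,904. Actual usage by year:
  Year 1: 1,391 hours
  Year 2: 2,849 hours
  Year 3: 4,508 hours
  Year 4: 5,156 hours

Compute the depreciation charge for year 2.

Depreciable base = $494,236 − $21,500 = $472,736.
Rate = $472,736 / 13,904 hours = $34 per hour.
Year 1: 1,391 × $34 = $47,294. Book value $446,942.
Year 2: 2,849 × $34 = $96,866. Book value $350,076.

$96,866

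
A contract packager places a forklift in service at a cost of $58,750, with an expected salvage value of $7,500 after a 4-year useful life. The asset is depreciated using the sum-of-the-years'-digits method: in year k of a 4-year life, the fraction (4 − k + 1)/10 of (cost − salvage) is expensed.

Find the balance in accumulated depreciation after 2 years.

Depreciable base = $58,750 − $7,500 = $51,250.
Sum of the years' digits = 4+3+2+1 = 10.
Year 1: $51,250 × 4/10 = $20,500. Book value $38,250.
Year 2: $51,250 × 3/10 = $15,375. Book value $22,875.
Accumulated through year 2 = $58,750 − $22,875 = $35,875.

$35,875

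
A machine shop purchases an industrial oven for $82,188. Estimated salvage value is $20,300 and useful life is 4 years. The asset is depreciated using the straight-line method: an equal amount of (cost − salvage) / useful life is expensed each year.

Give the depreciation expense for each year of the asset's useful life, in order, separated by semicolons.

Depreciable base = $82,188 − $20,300 = $61,888.
Annual expense = $61,888 / 4 = $15,472.
End of year 1: book value $66,716.
End of year 2: book value $51,244.
End of year 3: book value $35,772.
End of year 4: book value $20,300.

$15,472; $15,472; $15,472; $15,472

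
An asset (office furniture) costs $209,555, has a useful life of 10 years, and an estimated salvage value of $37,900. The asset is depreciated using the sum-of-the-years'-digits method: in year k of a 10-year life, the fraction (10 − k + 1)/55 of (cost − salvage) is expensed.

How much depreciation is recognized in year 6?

$15,605

Depreciable base = $209,555 − $37,900 = $171,655.
Sum of the years' digits = 10+9+8+7+6+5+4+3+2+1 = 55.
Year 1: $171,655 × 10/55 = $31,210. Book value $178,345.
Year 2: $171,655 × 9/55 = $28,089. Book value $150,256.
Year 3: $171,655 × 8/55 = $24,968. Book value $125,288.
Year 4: $171,655 × 7/55 = $21,847. Book value $103,441.
Year 5: $171,655 × 6/55 = $18,726. Book value $84,715.
Year 6: $171,655 × 5/55 = $15,605. Book value $69,110.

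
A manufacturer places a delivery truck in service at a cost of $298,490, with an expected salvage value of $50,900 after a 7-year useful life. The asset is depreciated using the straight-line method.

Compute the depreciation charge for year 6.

$35,370

Depreciable base = $298,490 − $50,900 = $247,590.
Annual expense = $247,590 / 7 = $35,370.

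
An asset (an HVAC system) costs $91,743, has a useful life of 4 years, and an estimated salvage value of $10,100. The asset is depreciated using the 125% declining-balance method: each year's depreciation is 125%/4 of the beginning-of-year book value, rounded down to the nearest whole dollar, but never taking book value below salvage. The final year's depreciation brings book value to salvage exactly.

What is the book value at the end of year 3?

Depreciable base = $91,743 − $10,100 = $81,643.
Year 1: ⌊$91,743 × 125%/4⌋ = $28,669. Book value $63,074.
Year 2: ⌊$63,074 × 125%/4⌋ = $19,710. Book value $43,364.
Year 3: ⌊$43,364 × 125%/4⌋ = $13,551. Book value $29,813.

$29,813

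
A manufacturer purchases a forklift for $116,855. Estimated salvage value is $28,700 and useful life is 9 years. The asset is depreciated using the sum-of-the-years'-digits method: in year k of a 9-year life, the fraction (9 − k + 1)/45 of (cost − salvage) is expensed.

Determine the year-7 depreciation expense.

Depreciable base = $116,855 − $28,700 = $88,155.
Sum of the years' digits = 9+8+7+6+5+4+3+2+1 = 45.
Year 1: $88,155 × 9/45 = $17,631. Book value $99,224.
Year 2: $88,155 × 8/45 = $15,672. Book value $83,552.
Year 3: $88,155 × 7/45 = $13,713. Book value $69,839.
Year 4: $88,155 × 6/45 = $11,754. Book value $58,085.
Year 5: $88,155 × 5/45 = $9,795. Book value $48,290.
Year 6: $88,155 × 4/45 = $7,836. Book value $40,454.
Year 7: $88,155 × 3/45 = $5,877. Book value $34,577.

$5,877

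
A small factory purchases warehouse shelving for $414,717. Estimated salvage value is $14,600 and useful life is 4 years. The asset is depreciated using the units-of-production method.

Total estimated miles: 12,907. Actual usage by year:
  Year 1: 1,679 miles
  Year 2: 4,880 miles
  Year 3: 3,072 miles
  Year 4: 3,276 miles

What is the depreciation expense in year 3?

Depreciable base = $414,717 − $14,600 = $400,117.
Rate = $400,117 / 12,907 miles = $31 per mile.
Year 1: 1,679 × $31 = $52,049. Book value $362,668.
Year 2: 4,880 × $31 = $151,280. Book value $211,388.
Year 3: 3,072 × $31 = $95,232. Book value $116,156.

$95,232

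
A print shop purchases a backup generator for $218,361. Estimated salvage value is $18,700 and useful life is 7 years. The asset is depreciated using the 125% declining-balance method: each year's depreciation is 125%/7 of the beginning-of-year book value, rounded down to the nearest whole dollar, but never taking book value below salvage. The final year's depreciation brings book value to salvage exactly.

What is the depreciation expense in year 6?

Depreciable base = $218,361 − $18,700 = $199,661.
Year 1: ⌊$218,361 × 125%/7⌋ = $38,993. Book value $179,368.
Year 2: ⌊$179,368 × 125%/7⌋ = $32,030. Book value $147,338.
Year 3: ⌊$147,338 × 125%/7⌋ = $26,310. Book value $121,028.
Year 4: ⌊$121,028 × 125%/7⌋ = $21,612. Book value $99,416.
Year 5: ⌊$99,416 × 125%/7⌋ = $17,752. Book value $81,664.
Year 6: ⌊$81,664 × 125%/7⌋ = $14,582. Book value $67,082.

$14,582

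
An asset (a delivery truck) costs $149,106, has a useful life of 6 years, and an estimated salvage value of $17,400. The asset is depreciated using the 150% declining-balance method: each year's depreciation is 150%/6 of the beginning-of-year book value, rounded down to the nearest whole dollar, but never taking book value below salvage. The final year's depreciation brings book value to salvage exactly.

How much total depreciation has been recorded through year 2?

Depreciable base = $149,106 − $17,400 = $131,706.
Year 1: ⌊$149,106 × 150%/6⌋ = $37,276. Book value $111,830.
Year 2: ⌊$111,830 × 150%/6⌋ = $27,957. Book value $83,873.
Accumulated through year 2 = $149,106 − $83,873 = $65,233.

$65,233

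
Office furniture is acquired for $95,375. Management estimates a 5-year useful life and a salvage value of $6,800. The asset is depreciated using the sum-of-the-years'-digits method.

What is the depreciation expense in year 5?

Depreciable base = $95,375 − $6,800 = $88,575.
Sum of the years' digits = 5+4+3+2+1 = 15.
Year 1: $88,575 × 5/15 = $29,525. Book value $65,850.
Year 2: $88,575 × 4/15 = $23,620. Book value $42,230.
Year 3: $88,575 × 3/15 = $17,715. Book value $24,515.
Year 4: $88,575 × 2/15 = $11,810. Book value $12,705.
Year 5: $88,575 × 1/15 = $5,905. Book value $6,800.

$5,905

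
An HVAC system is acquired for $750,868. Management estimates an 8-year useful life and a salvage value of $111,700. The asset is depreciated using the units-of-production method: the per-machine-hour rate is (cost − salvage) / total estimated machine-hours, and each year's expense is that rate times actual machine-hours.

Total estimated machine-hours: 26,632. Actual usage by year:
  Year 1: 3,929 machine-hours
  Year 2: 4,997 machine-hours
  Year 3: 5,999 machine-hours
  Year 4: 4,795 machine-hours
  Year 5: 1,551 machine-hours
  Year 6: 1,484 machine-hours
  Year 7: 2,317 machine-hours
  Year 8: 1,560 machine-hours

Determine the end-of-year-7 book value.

$149,140

Depreciable base = $750,868 − $111,700 = $639,168.
Rate = $639,168 / 26,632 machine-hours = $24 per machine-hour.
Year 1: 3,929 × $24 = $94,296. Book value $656,572.
Year 2: 4,997 × $24 = $119,928. Book value $536,644.
Year 3: 5,999 × $24 = $143,976. Book value $392,668.
Year 4: 4,795 × $24 = $115,080. Book value $277,588.
Year 5: 1,551 × $24 = $37,224. Book value $240,364.
Year 6: 1,484 × $24 = $35,616. Book value $204,748.
Year 7: 2,317 × $24 = $55,608. Book value $149,140.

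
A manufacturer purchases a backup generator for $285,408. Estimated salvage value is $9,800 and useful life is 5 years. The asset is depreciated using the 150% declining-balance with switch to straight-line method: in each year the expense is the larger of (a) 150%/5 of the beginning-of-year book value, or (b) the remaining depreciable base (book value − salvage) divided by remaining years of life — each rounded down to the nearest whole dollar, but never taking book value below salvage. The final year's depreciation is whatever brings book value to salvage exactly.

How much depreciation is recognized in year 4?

Depreciable base = $285,408 − $9,800 = $275,608.
Year 1: DB = ⌊$285,408 × 150%/5⌋ = $85,622; SL = ⌊$275,608/5⌋ = $55,121 → take DB $85,622. Book value $199,786.
Year 2: DB = ⌊$199,786 × 150%/5⌋ = $59,935; SL = ⌊$189,986/4⌋ = $47,496 → take DB $59,935. Book value $139,851.
Year 3: DB = ⌊$139,851 × 150%/5⌋ = $41,955; SL = ⌊$130,051/3⌋ = $43,350 → take SL $43,350. Book value $96,501.
Year 4: DB = ⌊$96,501 × 150%/5⌋ = $28,950; SL = ⌊$86,701/2⌋ = $43,350 → take SL $43,350. Book value $53,151.

$43,350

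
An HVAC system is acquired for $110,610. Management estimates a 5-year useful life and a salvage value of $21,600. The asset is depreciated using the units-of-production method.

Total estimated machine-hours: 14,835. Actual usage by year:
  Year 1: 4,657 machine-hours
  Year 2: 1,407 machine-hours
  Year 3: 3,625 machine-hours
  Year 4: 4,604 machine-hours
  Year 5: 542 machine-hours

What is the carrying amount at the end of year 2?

Depreciable base = $110,610 − $21,600 = $89,010.
Rate = $89,010 / 14,835 machine-hours = $6 per machine-hour.
Year 1: 4,657 × $6 = $27,942. Book value $82,668.
Year 2: 1,407 × $6 = $8,442. Book value $74,226.

$74,226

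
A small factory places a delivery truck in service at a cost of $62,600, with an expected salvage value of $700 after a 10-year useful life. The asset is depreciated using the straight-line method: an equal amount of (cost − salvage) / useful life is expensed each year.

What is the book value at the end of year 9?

Depreciable base = $62,600 − $700 = $61,900.
Annual expense = $61,900 / 10 = $6,190.
End of year 1: book value $56,410.
End of year 2: book value $50,220.
End of year 3: book value $44,030.
End of year 4: book value $37,840.
End of year 5: book value $31,650.
End of year 6: book value $25,460.
End of year 7: book value $19,270.
End of year 8: book value $13,080.
End of year 9: book value $6,890.

$6,890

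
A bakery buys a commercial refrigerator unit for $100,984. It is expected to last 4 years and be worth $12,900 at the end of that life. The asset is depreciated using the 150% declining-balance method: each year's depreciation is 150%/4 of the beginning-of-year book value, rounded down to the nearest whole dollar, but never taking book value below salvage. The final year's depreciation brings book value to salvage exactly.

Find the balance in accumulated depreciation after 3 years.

$76,329

Depreciable base = $100,984 − $12,900 = $88,084.
Year 1: ⌊$100,984 × 150%/4⌋ = $37,869. Book value $63,115.
Year 2: ⌊$63,115 × 150%/4⌋ = $23,668. Book value $39,447.
Year 3: ⌊$39,447 × 150%/4⌋ = $14,792. Book value $24,655.
Accumulated through year 3 = $100,984 − $24,655 = $76,329.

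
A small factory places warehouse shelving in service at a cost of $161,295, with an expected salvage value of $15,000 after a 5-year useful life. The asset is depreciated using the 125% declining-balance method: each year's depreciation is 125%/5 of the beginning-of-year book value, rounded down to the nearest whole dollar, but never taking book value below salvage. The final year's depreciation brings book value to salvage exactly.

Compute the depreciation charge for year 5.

$36,036

Depreciable base = $161,295 − $15,000 = $146,295.
Year 1: ⌊$161,295 × 125%/5⌋ = $40,323. Book value $120,972.
Year 2: ⌊$120,972 × 125%/5⌋ = $30,243. Book value $90,729.
Year 3: ⌊$90,729 × 125%/5⌋ = $22,682. Book value $68,047.
Year 4: ⌊$68,047 × 125%/5⌋ = $17,011. Book value $51,036.
Year 5 (final): $51,036 − $15,000 = $36,036. Book value $15,000.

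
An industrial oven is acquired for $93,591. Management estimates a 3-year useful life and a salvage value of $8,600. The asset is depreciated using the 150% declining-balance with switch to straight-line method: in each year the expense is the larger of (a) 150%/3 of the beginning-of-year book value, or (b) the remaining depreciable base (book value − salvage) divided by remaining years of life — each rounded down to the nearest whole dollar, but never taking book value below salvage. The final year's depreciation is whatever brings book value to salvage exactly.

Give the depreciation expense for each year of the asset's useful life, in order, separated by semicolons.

Depreciable base = $93,591 − $8,600 = $84,991.
Year 1: DB = ⌊$93,591 × 150%/3⌋ = $46,795; SL = ⌊$84,991/3⌋ = $28,330 → take DB $46,795. Book value $46,796.
Year 2: DB = ⌊$46,796 × 150%/3⌋ = $23,398; SL = ⌊$38,196/2⌋ = $19,098 → take DB $23,398. Book value $23,398.
Year 3 (final): $23,398 − $8,600 = $14,798. Book value $8,600.

$46,795; $23,398; $14,798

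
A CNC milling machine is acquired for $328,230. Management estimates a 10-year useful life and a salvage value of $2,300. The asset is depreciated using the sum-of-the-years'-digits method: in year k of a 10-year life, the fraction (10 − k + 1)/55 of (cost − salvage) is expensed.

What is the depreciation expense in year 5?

$35,556

Depreciable base = $328,230 − $2,300 = $325,930.
Sum of the years' digits = 10+9+8+7+6+5+4+3+2+1 = 55.
Year 1: $325,930 × 10/55 = $59,260. Book value $268,970.
Year 2: $325,930 × 9/55 = $53,334. Book value $215,636.
Year 3: $325,930 × 8/55 = $47,408. Book value $168,228.
Year 4: $325,930 × 7/55 = $41,482. Book value $126,746.
Year 5: $325,930 × 6/55 = $35,556. Book value $91,190.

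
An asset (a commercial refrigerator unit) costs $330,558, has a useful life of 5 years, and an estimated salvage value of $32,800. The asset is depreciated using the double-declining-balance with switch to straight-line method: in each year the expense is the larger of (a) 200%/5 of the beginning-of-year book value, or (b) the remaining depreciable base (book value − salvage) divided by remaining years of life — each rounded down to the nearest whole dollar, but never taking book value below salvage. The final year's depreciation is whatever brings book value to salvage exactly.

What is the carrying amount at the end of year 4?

Depreciable base = $330,558 − $32,800 = $297,758.
Year 1: DB = ⌊$330,558 × 200%/5⌋ = $132,223; SL = ⌊$297,758/5⌋ = $59,551 → take DB $132,223. Book value $198,335.
Year 2: DB = ⌊$198,335 × 200%/5⌋ = $79,334; SL = ⌊$165,535/4⌋ = $41,383 → take DB $79,334. Book value $119,001.
Year 3: DB = ⌊$119,001 × 200%/5⌋ = $47,600; SL = ⌊$86,201/3⌋ = $28,733 → take DB $47,600. Book value $71,401.
Year 4: DB = ⌊$71,401 × 200%/5⌋ = $28,560; SL = ⌊$38,601/2⌋ = $19,300 → take DB $28,560. Book value $42,841.

$42,841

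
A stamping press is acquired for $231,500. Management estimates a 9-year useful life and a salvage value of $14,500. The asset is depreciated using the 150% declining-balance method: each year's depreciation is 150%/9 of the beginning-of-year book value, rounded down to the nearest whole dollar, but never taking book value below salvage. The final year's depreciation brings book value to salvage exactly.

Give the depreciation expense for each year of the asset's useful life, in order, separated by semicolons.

$38,583; $32,152; $26,794; $22,328; $18,607; $15,506; $12,921; $10,768; $39,341

Depreciable base = $231,500 − $14,500 = $217,000.
Year 1: ⌊$231,500 × 150%/9⌋ = $38,583. Book value $192,917.
Year 2: ⌊$192,917 × 150%/9⌋ = $32,152. Book value $160,765.
Year 3: ⌊$160,765 × 150%/9⌋ = $26,794. Book value $133,971.
Year 4: ⌊$133,971 × 150%/9⌋ = $22,328. Book value $111,643.
Year 5: ⌊$111,643 × 150%/9⌋ = $18,607. Book value $93,036.
Year 6: ⌊$93,036 × 150%/9⌋ = $15,506. Book value $77,530.
Year 7: ⌊$77,530 × 150%/9⌋ = $12,921. Book value $64,609.
Year 8: ⌊$64,609 × 150%/9⌋ = $10,768. Book value $53,841.
Year 9 (final): $53,841 − $14,500 = $39,341. Book value $14,500.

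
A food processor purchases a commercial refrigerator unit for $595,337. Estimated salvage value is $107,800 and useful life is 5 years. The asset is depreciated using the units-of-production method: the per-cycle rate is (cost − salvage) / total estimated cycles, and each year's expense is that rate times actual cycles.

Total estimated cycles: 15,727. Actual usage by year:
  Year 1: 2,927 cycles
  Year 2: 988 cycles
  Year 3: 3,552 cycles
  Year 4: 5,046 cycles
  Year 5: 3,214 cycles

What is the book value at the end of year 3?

Depreciable base = $595,337 − $107,800 = $487,537.
Rate = $487,537 / 15,727 cycles = $31 per cycle.
Year 1: 2,927 × $31 = $90,737. Book value $504,600.
Year 2: 988 × $31 = $30,628. Book value $473,972.
Year 3: 3,552 × $31 = $110,112. Book value $363,860.

$363,860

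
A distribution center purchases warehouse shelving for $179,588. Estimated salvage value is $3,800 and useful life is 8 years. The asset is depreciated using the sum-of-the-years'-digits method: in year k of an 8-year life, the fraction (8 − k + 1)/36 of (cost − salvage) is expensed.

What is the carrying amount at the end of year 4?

Depreciable base = $179,588 − $3,800 = $175,788.
Sum of the years' digits = 8+7+6+5+4+3+2+1 = 36.
Year 1: $175,788 × 8/36 = $39,064. Book value $140,524.
Year 2: $175,788 × 7/36 = $34,181. Book value $106,343.
Year 3: $175,788 × 6/36 = $29,298. Book value $77,045.
Year 4: $175,788 × 5/36 = $24,415. Book value $52,630.

$52,630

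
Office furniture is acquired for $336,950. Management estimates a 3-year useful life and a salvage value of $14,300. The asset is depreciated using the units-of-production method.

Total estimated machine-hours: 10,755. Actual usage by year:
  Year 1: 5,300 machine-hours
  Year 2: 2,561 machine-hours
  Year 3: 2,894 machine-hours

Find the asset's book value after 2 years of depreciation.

$101,120

Depreciable base = $336,950 − $14,300 = $322,650.
Rate = $322,650 / 10,755 machine-hours = $30 per machine-hour.
Year 1: 5,300 × $30 = $159,000. Book value $177,950.
Year 2: 2,561 × $30 = $76,830. Book value $101,120.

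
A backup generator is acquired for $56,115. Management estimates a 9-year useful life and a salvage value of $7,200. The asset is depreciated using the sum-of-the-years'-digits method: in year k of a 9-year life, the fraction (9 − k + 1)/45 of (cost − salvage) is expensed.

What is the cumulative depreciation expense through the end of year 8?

Depreciable base = $56,115 − $7,200 = $48,915.
Sum of the years' digits = 9+8+7+6+5+4+3+2+1 = 45.
Year 1: $48,915 × 9/45 = $9,783. Book value $46,332.
Year 2: $48,915 × 8/45 = $8,696. Book value $37,636.
Year 3: $48,915 × 7/45 = $7,609. Book value $30,027.
Year 4: $48,915 × 6/45 = $6,522. Book value $23,505.
Year 5: $48,915 × 5/45 = $5,435. Book value $18,070.
Year 6: $48,915 × 4/45 = $4,348. Book value $13,722.
Year 7: $48,915 × 3/45 = $3,261. Book value $10,461.
Year 8: $48,915 × 2/45 = $2,174. Book value $8,287.
Accumulated through year 8 = $56,115 − $8,287 = $47,828.

$47,828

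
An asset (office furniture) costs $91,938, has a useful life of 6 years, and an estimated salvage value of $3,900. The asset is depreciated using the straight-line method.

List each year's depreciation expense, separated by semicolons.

Depreciable base = $91,938 − $3,900 = $88,038.
Annual expense = $88,038 / 6 = $14,673.
End of year 1: book value $77,265.
End of year 2: book value $62,592.
End of year 3: book value $47,919.
End of year 4: book value $33,246.
End of year 5: book value $18,573.
End of year 6: book value $3,900.

$14,673; $14,673; $14,673; $14,673; $14,673; $14,673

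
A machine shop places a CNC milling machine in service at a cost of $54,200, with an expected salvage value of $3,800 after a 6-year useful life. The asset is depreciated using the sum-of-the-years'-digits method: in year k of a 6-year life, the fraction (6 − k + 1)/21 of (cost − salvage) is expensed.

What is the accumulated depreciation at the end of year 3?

Depreciable base = $54,200 − $3,800 = $50,400.
Sum of the years' digits = 6+5+4+3+2+1 = 21.
Year 1: $50,400 × 6/21 = $14,400. Book value $39,800.
Year 2: $50,400 × 5/21 = $12,000. Book value $27,800.
Year 3: $50,400 × 4/21 = $9,600. Book value $18,200.
Accumulated through year 3 = $54,200 − $18,200 = $36,000.

$36,000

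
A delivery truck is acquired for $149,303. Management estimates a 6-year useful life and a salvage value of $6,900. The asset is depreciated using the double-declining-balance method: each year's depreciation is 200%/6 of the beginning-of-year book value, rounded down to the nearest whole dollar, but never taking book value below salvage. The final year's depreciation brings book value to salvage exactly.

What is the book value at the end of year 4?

Depreciable base = $149,303 − $6,900 = $142,403.
Year 1: ⌊$149,303 × 200%/6⌋ = $49,767. Book value $99,536.
Year 2: ⌊$99,536 × 200%/6⌋ = $33,178. Book value $66,358.
Year 3: ⌊$66,358 × 200%/6⌋ = $22,119. Book value $44,239.
Year 4: ⌊$44,239 × 200%/6⌋ = $14,746. Book value $29,493.

$29,493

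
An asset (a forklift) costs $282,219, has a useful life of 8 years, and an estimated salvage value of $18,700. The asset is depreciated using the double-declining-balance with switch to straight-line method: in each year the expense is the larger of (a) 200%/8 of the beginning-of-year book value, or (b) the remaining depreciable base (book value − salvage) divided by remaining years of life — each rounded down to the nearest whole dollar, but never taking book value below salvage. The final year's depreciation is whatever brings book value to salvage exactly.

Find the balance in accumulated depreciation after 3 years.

$163,157

Depreciable base = $282,219 − $18,700 = $263,519.
Year 1: DB = ⌊$282,219 × 200%/8⌋ = $70,554; SL = ⌊$263,519/8⌋ = $32,939 → take DB $70,554. Book value $211,665.
Year 2: DB = ⌊$211,665 × 200%/8⌋ = $52,916; SL = ⌊$192,965/7⌋ = $27,566 → take DB $52,916. Book value $158,749.
Year 3: DB = ⌊$158,749 × 200%/8⌋ = $39,687; SL = ⌊$140,049/6⌋ = $23,341 → take DB $39,687. Book value $119,062.
Accumulated through year 3 = $282,219 − $119,062 = $163,157.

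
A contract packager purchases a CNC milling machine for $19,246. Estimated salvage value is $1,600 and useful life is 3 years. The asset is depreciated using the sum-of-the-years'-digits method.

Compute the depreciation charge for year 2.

$5,882

Depreciable base = $19,246 − $1,600 = $17,646.
Sum of the years' digits = 3+2+1 = 6.
Year 1: $17,646 × 3/6 = $8,823. Book value $10,423.
Year 2: $17,646 × 2/6 = $5,882. Book value $4,541.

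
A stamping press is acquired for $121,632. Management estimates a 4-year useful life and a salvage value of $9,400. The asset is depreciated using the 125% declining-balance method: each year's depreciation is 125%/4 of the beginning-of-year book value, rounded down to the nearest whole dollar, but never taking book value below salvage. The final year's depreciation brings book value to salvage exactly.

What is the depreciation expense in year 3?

Depreciable base = $121,632 − $9,400 = $112,232.
Year 1: ⌊$121,632 × 125%/4⌋ = $38,010. Book value $83,622.
Year 2: ⌊$83,622 × 125%/4⌋ = $26,131. Book value $57,491.
Year 3: ⌊$57,491 × 125%/4⌋ = $17,965. Book value $39,526.

$17,965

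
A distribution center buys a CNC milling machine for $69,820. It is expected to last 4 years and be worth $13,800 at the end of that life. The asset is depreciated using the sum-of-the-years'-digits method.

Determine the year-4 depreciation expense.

Depreciable base = $69,820 − $13,800 = $56,020.
Sum of the years' digits = 4+3+2+1 = 10.
Year 1: $56,020 × 4/10 = $22,408. Book value $47,412.
Year 2: $56,020 × 3/10 = $16,806. Book value $30,606.
Year 3: $56,020 × 2/10 = $11,204. Book value $19,402.
Year 4: $56,020 × 1/10 = $5,602. Book value $13,800.

$5,602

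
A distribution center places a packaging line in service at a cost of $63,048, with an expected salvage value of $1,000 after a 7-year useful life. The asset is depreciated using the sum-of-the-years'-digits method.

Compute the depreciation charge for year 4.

$8,864

Depreciable base = $63,048 − $1,000 = $62,048.
Sum of the years' digits = 7+6+5+4+3+2+1 = 28.
Year 1: $62,048 × 7/28 = $15,512. Book value $47,536.
Year 2: $62,048 × 6/28 = $13,296. Book value $34,240.
Year 3: $62,048 × 5/28 = $11,080. Book value $23,160.
Year 4: $62,048 × 4/28 = $8,864. Book value $14,296.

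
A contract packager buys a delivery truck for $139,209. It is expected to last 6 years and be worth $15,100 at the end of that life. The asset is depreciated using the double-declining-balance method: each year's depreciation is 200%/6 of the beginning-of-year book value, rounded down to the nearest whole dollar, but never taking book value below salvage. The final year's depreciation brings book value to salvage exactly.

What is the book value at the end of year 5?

$18,333

Depreciable base = $139,209 − $15,100 = $124,109.
Year 1: ⌊$139,209 × 200%/6⌋ = $46,403. Book value $92,806.
Year 2: ⌊$92,806 × 200%/6⌋ = $30,935. Book value $61,871.
Year 3: ⌊$61,871 × 200%/6⌋ = $20,623. Book value $41,248.
Year 4: ⌊$41,248 × 200%/6⌋ = $13,749. Book value $27,499.
Year 5: ⌊$27,499 × 200%/6⌋ = $9,166. Book value $18,333.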